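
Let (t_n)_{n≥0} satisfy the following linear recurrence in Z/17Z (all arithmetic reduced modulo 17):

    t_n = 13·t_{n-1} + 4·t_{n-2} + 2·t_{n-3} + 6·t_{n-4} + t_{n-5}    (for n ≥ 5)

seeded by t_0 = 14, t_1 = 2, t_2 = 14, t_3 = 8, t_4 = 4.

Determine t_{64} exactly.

t_5 = 13·4 + 4·8 + 2·14 + 6·2 + 1·14 = 2
t_6 = 13·2 + 4·4 + 2·8 + 6·14 + 1·2 = 8
t_7 = 13·8 + 4·2 + 2·4 + 6·8 + 1·14 = 12
t_8 = 13·12 + 4·8 + 2·2 + 6·4 + 1·8 = 3
t_9 = 13·3 + 4·12 + 2·8 + 6·2 + 1·4 = 0
t_10 = 13·0 + 4·3 + 2·12 + 6·8 + 1·2 = 1
t_11 = 13·1 + 4·0 + 2·3 + 6·12 + 1·8 = 14
t_12 = 13·14 + 4·1 + 2·0 + 6·3 + 1·12 = 12
t_13 = 13·12 + 4·14 + 2·1 + 6·0 + 1·3 = 13
t_14 = 13·13 + 4·12 + 2·14 + 6·1 + 1·0 = 13
t_15 = 13·13 + 4·13 + 2·12 + 6·14 + 1·1 = 7
t_16 = 13·7 + 4·13 + 2·13 + 6·12 + 1·14 = 0
t_17 = 13·0 + 4·7 + 2·13 + 6·13 + 1·12 = 8
t_18 = 13·8 + 4·0 + 2·7 + 6·13 + 1·13 = 5
t_19 = 13·5 + 4·8 + 2·0 + 6·7 + 1·13 = 16
t_20 = 13·16 + 4·5 + 2·8 + 6·0 + 1·7 = 13
t_21 = 13·13 + 4·16 + 2·5 + 6·8 + 1·0 = 2
t_22 = 13·2 + 4·13 + 2·16 + 6·5 + 1·8 = 12
t_23 = 13·12 + 4·2 + 2·13 + 6·16 + 1·5 = 2
t_24 = 13·2 + 4·12 + 2·2 + 6·13 + 1·16 = 2
t_25 = 13·2 + 4·2 + 2·12 + 6·2 + 1·13 = 15
t_26 = 13·15 + 4·2 + 2·2 + 6·12 + 1·2 = 9
t_27 = 13·9 + 4·15 + 2·2 + 6·2 + 1·12 = 1
t_28 = 13·1 + 4·9 + 2·15 + 6·2 + 1·2 = 8
t_29 = 13·8 + 4·1 + 2·9 + 6·15 + 1·2 = 14
t_30 = 13·14 + 4·8 + 2·1 + 6·9 + 1·15 = 13
t_31 = 13·13 + 4·14 + 2·8 + 6·1 + 1·9 = 1
t_32 = 13·1 + 4·13 + 2·14 + 6·8 + 1·1 = 6
t_33 = 13·6 + 4·1 + 2·13 + 6·14 + 1·8 = 13
t_34 = 13·13 + 4·6 + 2·1 + 6·13 + 1·14 = 15
t_35 = 13·15 + 4·13 + 2·6 + 6·1 + 1·13 = 6
t_36 = 13·6 + 4·15 + 2·13 + 6·6 + 1·1 = 14
t_37 = 13·14 + 4·6 + 2·15 + 6·13 + 1·6 = 14
t_38 = 13·14 + 4·14 + 2·6 + 6·15 + 1·13 = 13
t_39 = 13·13 + 4·14 + 2·14 + 6·6 + 1·15 = 15
t_40 = 13·15 + 4·13 + 2·14 + 6·14 + 1·6 = 8
t_41 = 13·8 + 4·15 + 2·13 + 6·14 + 1·14 = 16
t_42 = 13·16 + 4·8 + 2·15 + 6·13 + 1·14 = 5
t_43 = 13·5 + 4·16 + 2·8 + 6·15 + 1·13 = 10
t_44 = 13·10 + 4·5 + 2·16 + 6·8 + 1·15 = 7
t_45 = 13·7 + 4·10 + 2·5 + 6·16 + 1·8 = 7
t_46 = 13·7 + 4·7 + 2·10 + 6·5 + 1·16 = 15
t_47 = 13·15 + 4·7 + 2·7 + 6·10 + 1·5 = 13
t_48 = 13·13 + 4·15 + 2·7 + 6·7 + 1·10 = 6
t_49 = 13·6 + 4·13 + 2·15 + 6·7 + 1·7 = 5
t_50 = 13·5 + 4·6 + 2·13 + 6·15 + 1·7 = 8
t_51 = 13·8 + 4·5 + 2·6 + 6·13 + 1·15 = 8
t_52 = 13·8 + 4·8 + 2·5 + 6·6 + 1·13 = 8
t_53 = 13·8 + 4·8 + 2·8 + 6·5 + 1·6 = 1
t_54 = 13·1 + 4·8 + 2·8 + 6·8 + 1·5 = 12
t_55 = 13·12 + 4·1 + 2·8 + 6·8 + 1·8 = 11
t_56 = 13·11 + 4·12 + 2·1 + 6·8 + 1·8 = 11
t_57 = 13·11 + 4·11 + 2·12 + 6·1 + 1·8 = 4
t_58 = 13·4 + 4·11 + 2·11 + 6·12 + 1·1 = 4
t_59 = 13·4 + 4·4 + 2·11 + 6·11 + 1·12 = 15
t_60 = 13·15 + 4·4 + 2·4 + 6·11 + 1·11 = 7
t_61 = 13·7 + 4·15 + 2·4 + 6·4 + 1·11 = 7
t_62 = 13·7 + 4·7 + 2·15 + 6·4 + 1·4 = 7
t_63 = 13·7 + 4·7 + 2·7 + 6·15 + 1·4 = 6
t_64 = 13·6 + 4·7 + 2·7 + 6·7 + 1·15 = 7

7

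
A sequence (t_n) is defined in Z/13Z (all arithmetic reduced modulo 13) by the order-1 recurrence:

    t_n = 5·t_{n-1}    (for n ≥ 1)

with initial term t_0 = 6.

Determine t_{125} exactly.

t_1 = 5·6 = 4
t_2 = 5·4 = 7
t_3 = 5·7 = 9
t_4 = 5·9 = 6
(t_4) = (6) = (t_0), so the sequence has period 4.
125 ≡ 1 (mod 4), hence t_125 = t_1 = 4.

4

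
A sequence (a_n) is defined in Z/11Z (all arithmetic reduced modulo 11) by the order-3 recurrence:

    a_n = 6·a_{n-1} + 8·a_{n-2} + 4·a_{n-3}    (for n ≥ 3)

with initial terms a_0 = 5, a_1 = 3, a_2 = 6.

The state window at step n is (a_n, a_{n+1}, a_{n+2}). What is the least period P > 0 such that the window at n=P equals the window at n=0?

n=0: window = (5, 3, 6)
n=1: window = (3, 6, 3)
n=2: window = (6, 3, 1)
n=3: window = (3, 1, 10)
n=4: window = (1, 10, 3)
n=5: window = (10, 3, 3)
n=6: window = (3, 3, 5)
n=7: window = (3, 5, 0)
n=8: window = (5, 0, 8)
n=9: window = (0, 8, 2)
n=10: window = (8, 2, 10)
n=11: window = (2, 10, 9)
n=12: window = (10, 9, 10)
n=13: window = (9, 10, 7)
n=14: window = (10, 7, 4)
n=15: window = (7, 4, 10)
n=16: window = (4, 10, 10)
n=17: window = (10, 10, 2)
n=18: window = (10, 2, 0)
n=19: window = (2, 0, 1)
n=20: window = (0, 1, 3)
n=21: window = (1, 3, 4)
n=22: window = (3, 4, 8)
n=23: window = (4, 8, 4)
n=24: window = (8, 4, 5)
n=25: window = (4, 5, 6)
n=26: window = (5, 6, 4)
n=27: window = (6, 4, 4)
n=28: window = (4, 4, 3)
n=29: window = (4, 3, 0)
n=30: window = (3, 0, 7)
n=31: window = (0, 7, 10)
n=32: window = (7, 10, 6)
n=33: window = (10, 6, 1)
n=34: window = (6, 1, 6)
n=35: window = (1, 6, 2)
n=36: window = (6, 2, 9)
n=37: window = (2, 9, 6)
n=38: window = (9, 6, 6)
n=39: window = (6, 6, 10)
n=40: window = (6, 10, 0)
…
n=108: window = (0, 9, 5)
n=109: window = (9, 5, 3)
n=110: window = (5, 3, 6)
window at n=110 equals window at n=0 → period = 110

110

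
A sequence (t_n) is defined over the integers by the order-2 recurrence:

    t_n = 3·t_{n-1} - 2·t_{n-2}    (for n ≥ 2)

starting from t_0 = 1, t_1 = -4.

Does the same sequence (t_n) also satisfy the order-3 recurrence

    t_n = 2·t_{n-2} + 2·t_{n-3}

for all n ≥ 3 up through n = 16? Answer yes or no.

no

Terms t_0..t_16: 1, -4, -14, -34, -74, -154, -314, -634, -1274, -2554, -5114, -10234, -20474, -40954, -81914, -163834, -327674
n=3: candidate gives -6, actual t_3 = -34 ✗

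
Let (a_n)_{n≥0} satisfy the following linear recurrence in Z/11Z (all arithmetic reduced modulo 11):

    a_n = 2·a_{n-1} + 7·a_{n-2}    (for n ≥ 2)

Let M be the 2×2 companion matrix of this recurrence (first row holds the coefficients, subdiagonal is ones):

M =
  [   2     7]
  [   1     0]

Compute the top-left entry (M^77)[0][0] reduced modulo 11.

0

(M^77)[0][0] is the top entry after applying M 77 times to the unit state (1, 0). Equivalently it is h_{78} for the auxiliary sequence (h_n) obeying the same recurrence with h_1 = 1 and h_i = 0 for 0 ≤ i < 1:
h_2 = 2·1 + 7·0 = 2
h_3 = 2·2 + 7·1 = 0
h_4 = 2·0 + 7·2 = 3
h_5 = 2·3 + 7·0 = 6
h_6 = 2·6 + 7·3 = 0
h_7 = 2·0 + 7·6 = 9
h_8 = 2·9 + 7·0 = 7
h_9 = 2·7 + 7·9 = 0
h_10 = 2·0 + 7·7 = 5
h_11 = 2·5 + 7·0 = 10
h_12 = 2·10 + 7·5 = 0
h_13 = 2·0 + 7·10 = 4
h_14 = 2·4 + 7·0 = 8
h_15 = 2·8 + 7·4 = 0
h_16 = 2·0 + 7·8 = 1
(h_15, h_16) = (0, 1) = (h_0, h_1), so the sequence has period 15.
78 ≡ 3 (mod 15), hence h_78 = h_3 = 0.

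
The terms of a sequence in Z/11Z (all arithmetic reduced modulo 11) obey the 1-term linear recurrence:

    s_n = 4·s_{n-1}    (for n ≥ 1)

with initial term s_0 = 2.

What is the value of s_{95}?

s_1 = 4·2 = 8
s_2 = 4·8 = 10
s_3 = 4·10 = 7
s_4 = 4·7 = 6
s_5 = 4·6 = 2
(s_5) = (2) = (s_0), so the sequence has period 5.
95 ≡ 0 (mod 5), hence s_95 = s_0 = 2.

2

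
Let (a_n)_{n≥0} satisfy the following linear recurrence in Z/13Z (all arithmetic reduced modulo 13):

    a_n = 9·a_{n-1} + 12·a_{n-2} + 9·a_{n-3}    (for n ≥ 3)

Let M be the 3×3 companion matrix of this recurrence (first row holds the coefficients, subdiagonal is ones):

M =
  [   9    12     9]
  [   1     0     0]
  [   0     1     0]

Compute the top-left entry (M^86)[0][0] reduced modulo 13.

2

(M^86)[0][0] is the top entry after applying M 86 times to the unit state (1, 0, 0). Equivalently it is h_{88} for the auxiliary sequence (h_n) obeying the same recurrence with h_2 = 1 and h_i = 0 for 0 ≤ i < 2:
h_3 = 9·1 + 12·0 + 9·0 = 9
h_4 = 9·9 + 12·1 + 9·0 = 2
h_5 = 9·2 + 12·9 + 9·1 = 5
h_6 = 9·5 + 12·2 + 9·9 = 7
h_7 = 9·7 + 12·5 + 9·2 = 11
h_8 = 9·11 + 12·7 + 9·5 = 7
h_9 = 9·7 + 12·11 + 9·7 = 11
h_10 = 9·11 + 12·7 + 9·11 = 9
h_11 = 9·9 + 12·11 + 9·7 = 3
h_12 = 9·3 + 12·9 + 9·11 = 0
h_13 = 9·0 + 12·3 + 9·9 = 0
h_14 = 9·0 + 12·0 + 9·3 = 1
(h_12, h_13, h_14) = (0, 0, 1) = (h_0, h_1, h_2), so the sequence has period 12.
88 ≡ 4 (mod 12), hence h_88 = h_4 = 2.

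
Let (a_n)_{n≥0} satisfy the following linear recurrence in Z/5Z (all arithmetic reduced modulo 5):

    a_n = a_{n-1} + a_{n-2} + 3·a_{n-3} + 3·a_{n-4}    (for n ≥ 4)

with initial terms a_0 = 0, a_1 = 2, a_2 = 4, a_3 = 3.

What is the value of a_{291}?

1

a_4 = 1·3 + 1·4 + 3·2 + 3·0 = 3
a_5 = 1·3 + 1·3 + 3·4 + 3·2 = 4
a_6 = 1·4 + 1·3 + 3·3 + 3·4 = 3
a_7 = 1·3 + 1·4 + 3·3 + 3·3 = 0
a_8 = 1·0 + 1·3 + 3·4 + 3·3 = 4
a_9 = 1·4 + 1·0 + 3·3 + 3·4 = 0
a_10 = 1·0 + 1·4 + 3·0 + 3·3 = 3
a_11 = 1·3 + 1·0 + 3·4 + 3·0 = 0
a_12 = 1·0 + 1·3 + 3·0 + 3·4 = 0
a_13 = 1·0 + 1·0 + 3·3 + 3·0 = 4
a_14 = 1·4 + 1·0 + 3·0 + 3·3 = 3
a_15 = 1·3 + 1·4 + 3·0 + 3·0 = 2
a_16 = 1·2 + 1·3 + 3·4 + 3·0 = 2
a_17 = 1·2 + 1·2 + 3·3 + 3·4 = 0
a_18 = 1·0 + 1·2 + 3·2 + 3·3 = 2
a_19 = 1·2 + 1·0 + 3·2 + 3·2 = 4
a_20 = 1·4 + 1·2 + 3·0 + 3·2 = 2
a_21 = 1·2 + 1·4 + 3·2 + 3·0 = 2
a_22 = 1·2 + 1·2 + 3·4 + 3·2 = 2
a_23 = 1·2 + 1·2 + 3·2 + 3·4 = 2
a_24 = 1·2 + 1·2 + 3·2 + 3·2 = 1
a_25 = 1·1 + 1·2 + 3·2 + 3·2 = 0
a_26 = 1·0 + 1·1 + 3·2 + 3·2 = 3
a_27 = 1·3 + 1·0 + 3·1 + 3·2 = 2
a_28 = 1·2 + 1·3 + 3·0 + 3·1 = 3
a_29 = 1·3 + 1·2 + 3·3 + 3·0 = 4
a_30 = 1·4 + 1·3 + 3·2 + 3·3 = 2
a_31 = 1·2 + 1·4 + 3·3 + 3·2 = 1
a_32 = 1·1 + 1·2 + 3·4 + 3·3 = 4
a_33 = 1·4 + 1·1 + 3·2 + 3·4 = 3
a_34 = 1·3 + 1·4 + 3·1 + 3·2 = 1
a_35 = 1·1 + 1·3 + 3·4 + 3·1 = 4
a_36 = 1·4 + 1·1 + 3·3 + 3·4 = 1
a_37 = 1·1 + 1·4 + 3·1 + 3·3 = 2
a_38 = 1·2 + 1·1 + 3·4 + 3·1 = 3
a_39 = 1·3 + 1·2 + 3·1 + 3·4 = 0
a_40 = 1·0 + 1·3 + 3·2 + 3·1 = 2
a_41 = 1·2 + 1·0 + 3·3 + 3·2 = 2
a_42 = 1·2 + 1·2 + 3·0 + 3·3 = 3
a_43 = 1·3 + 1·2 + 3·2 + 3·0 = 1
a_44 = 1·1 + 1·3 + 3·2 + 3·2 = 1
a_45 = 1·1 + 1·1 + 3·3 + 3·2 = 2
a_46 = 1·2 + 1·1 + 3·1 + 3·3 = 0
a_47 = 1·0 + 1·2 + 3·1 + 3·1 = 3
a_48 = 1·3 + 1·0 + 3·2 + 3·1 = 2
a_49 = 1·2 + 1·3 + 3·0 + 3·2 = 1
a_50 = 1·1 + 1·2 + 3·3 + 3·0 = 2
a_51 = 1·2 + 1·1 + 3·2 + 3·3 = 3
a_52 = 1·3 + 1·2 + 3·1 + 3·2 = 4
a_53 = 1·4 + 1·3 + 3·2 + 3·1 = 1
a_54 = 1·1 + 1·4 + 3·3 + 3·2 = 0
a_55 = 1·0 + 1·1 + 3·4 + 3·3 = 2
a_56 = 1·2 + 1·0 + 3·1 + 3·4 = 2
a_57 = 1·2 + 1·2 + 3·0 + 3·1 = 2
a_58 = 1·2 + 1·2 + 3·2 + 3·0 = 0
a_59 = 1·0 + 1·2 + 3·2 + 3·2 = 4
a_60 = 1·4 + 1·0 + 3·2 + 3·2 = 1
a_61 = 1·1 + 1·4 + 3·0 + 3·2 = 1
a_62 = 1·1 + 1·1 + 3·4 + 3·0 = 4
a_63 = 1·4 + 1·1 + 3·1 + 3·4 = 0
a_64 = 1·0 + 1·4 + 3·1 + 3·1 = 0
a_65 = 1·0 + 1·0 + 3·4 + 3·1 = 0
a_66 = 1·0 + 1·0 + 3·0 + 3·4 = 2
a_67 = 1·2 + 1·0 + 3·0 + 3·0 = 2
a_68 = 1·2 + 1·2 + 3·0 + 3·0 = 4
a_69 = 1·4 + 1·2 + 3·2 + 3·0 = 2
a_70 = 1·2 + 1·4 + 3·2 + 3·2 = 3
a_71 = 1·3 + 1·2 + 3·4 + 3·2 = 3
a_72 = 1·3 + 1·3 + 3·2 + 3·4 = 4
a_73 = 1·4 + 1·3 + 3·3 + 3·2 = 2
a_74 = 1·2 + 1·4 + 3·3 + 3·3 = 4
a_75 = 1·4 + 1·2 + 3·4 + 3·3 = 2
a_76 = 1·2 + 1·4 + 3·2 + 3·4 = 4
a_77 = 1·4 + 1·2 + 3·4 + 3·2 = 4
a_78 = 1·4 + 1·4 + 3·2 + 3·4 = 1
a_79 = 1·1 + 1·4 + 3·4 + 3·2 = 3
a_80 = 1·3 + 1·1 + 3·4 + 3·4 = 3
a_81 = 1·3 + 1·3 + 3·1 + 3·4 = 1
a_82 = 1·1 + 1·3 + 3·3 + 3·1 = 1
a_83 = 1·1 + 1·1 + 3·3 + 3·3 = 0
a_84 = 1·0 + 1·1 + 3·1 + 3·3 = 3
a_85 = 1·3 + 1·0 + 3·1 + 3·1 = 4
a_86 = 1·4 + 1·3 + 3·0 + 3·1 = 0
a_87 = 1·0 + 1·4 + 3·3 + 3·0 = 3
a_88 = 1·3 + 1·0 + 3·4 + 3·3 = 4
a_89 = 1·4 + 1·3 + 3·0 + 3·4 = 4
a_90 = 1·4 + 1·4 + 3·3 + 3·0 = 2
a_91 = 1·2 + 1·4 + 3·4 + 3·3 = 2
a_92 = 1·2 + 1·2 + 3·4 + 3·4 = 3
a_93 = 1·3 + 1·2 + 3·2 + 3·4 = 3
a_94 = 1·3 + 1·3 + 3·2 + 3·2 = 3
a_95 = 1·3 + 1·3 + 3·3 + 3·2 = 1
a_96 = 1·1 + 1·3 + 3·3 + 3·3 = 2
a_97 = 1·2 + 1·1 + 3·3 + 3·3 = 1
a_98 = 1·1 + 1·2 + 3·1 + 3·3 = 0
a_99 = 1·0 + 1·1 + 3·2 + 3·1 = 0
a_100 = 1·0 + 1·0 + 3·1 + 3·2 = 4
a_101 = 1·4 + 1·0 + 3·0 + 3·1 = 2
a_102 = 1·2 + 1·4 + 3·0 + 3·0 = 1
a_103 = 1·1 + 1·2 + 3·4 + 3·0 = 0
a_104 = 1·0 + 1·1 + 3·2 + 3·4 = 4
a_105 = 1·4 + 1·0 + 3·1 + 3·2 = 3
a_106 = 1·3 + 1·4 + 3·0 + 3·1 = 0
a_107 = 1·0 + 1·3 + 3·4 + 3·0 = 0
a_108 = 1·0 + 1·0 + 3·3 + 3·4 = 1
a_109 = 1·1 + 1·0 + 3·0 + 3·3 = 0
a_110 = 1·0 + 1·1 + 3·0 + 3·0 = 1
a_111 = 1·1 + 1·0 + 3·1 + 3·0 = 4
a_112 = 1·4 + 1·1 + 3·0 + 3·1 = 3
a_113 = 1·3 + 1·4 + 3·1 + 3·0 = 0
a_114 = 1·0 + 1·3 + 3·4 + 3·1 = 3
a_115 = 1·3 + 1·0 + 3·3 + 3·4 = 4
a_116 = 1·4 + 1·3 + 3·0 + 3·3 = 1
a_117 = 1·1 + 1·4 + 3·3 + 3·0 = 4
a_118 = 1·4 + 1·1 + 3·4 + 3·3 = 1
a_119 = 1·1 + 1·4 + 3·1 + 3·4 = 0
a_120 = 1·0 + 1·1 + 3·4 + 3·1 = 1
a_121 = 1·1 + 1·0 + 3·1 + 3·4 = 1
a_122 = 1·1 + 1·1 + 3·0 + 3·1 = 0
a_123 = 1·0 + 1·1 + 3·1 + 3·0 = 4
a_124 = 1·4 + 1·0 + 3·1 + 3·1 = 0
a_125 = 1·0 + 1·4 + 3·0 + 3·1 = 2
a_126 = 1·2 + 1·0 + 3·4 + 3·0 = 4
a_127 = 1·4 + 1·2 + 3·0 + 3·4 = 3
(a_124, a_125, a_126, a_127) = (0, 2, 4, 3) = (a_0, a_1, a_2, a_3), so the sequence has period 124.
291 ≡ 43 (mod 124), hence a_291 = a_43 = 1.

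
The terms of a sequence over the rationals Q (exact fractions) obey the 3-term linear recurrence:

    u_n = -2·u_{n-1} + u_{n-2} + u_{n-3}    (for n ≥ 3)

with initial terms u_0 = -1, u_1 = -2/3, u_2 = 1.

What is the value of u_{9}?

-1367/3

u_3 = -2·1 + 1·-2/3 + 1·-1 = -11/3
u_4 = -2·-11/3 + 1·1 + 1·-2/3 = 23/3
u_5 = -2·23/3 + 1·-11/3 + 1·1 = -18
u_6 = -2·-18 + 1·23/3 + 1·-11/3 = 40
u_7 = -2·40 + 1·-18 + 1·23/3 = -271/3
u_8 = -2·-271/3 + 1·40 + 1·-18 = 608/3
u_9 = -2·608/3 + 1·-271/3 + 1·40 = -1367/3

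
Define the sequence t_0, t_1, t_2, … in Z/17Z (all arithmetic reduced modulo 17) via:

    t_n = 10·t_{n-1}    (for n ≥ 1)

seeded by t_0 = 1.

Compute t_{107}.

t_1 = 10·1 = 10
t_2 = 10·10 = 15
t_3 = 10·15 = 14
t_4 = 10·14 = 4
t_5 = 10·4 = 6
t_6 = 10·6 = 9
t_7 = 10·9 = 5
t_8 = 10·5 = 16
t_9 = 10·16 = 7
t_10 = 10·7 = 2
t_11 = 10·2 = 3
t_12 = 10·3 = 13
t_13 = 10·13 = 11
t_14 = 10·11 = 8
t_15 = 10·8 = 12
t_16 = 10·12 = 1
(t_16) = (1) = (t_0), so the sequence has period 16.
107 ≡ 11 (mod 16), hence t_107 = t_11 = 3.

3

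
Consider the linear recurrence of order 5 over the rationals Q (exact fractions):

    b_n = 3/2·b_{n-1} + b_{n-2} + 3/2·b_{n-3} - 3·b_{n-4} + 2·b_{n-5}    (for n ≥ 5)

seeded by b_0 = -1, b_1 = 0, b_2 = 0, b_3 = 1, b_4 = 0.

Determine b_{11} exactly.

b_5 = 3/2·0 + 1·1 + 3/2·0 + -3·0 + 2·-1 = -1
b_6 = 3/2·-1 + 1·0 + 3/2·1 + -3·0 + 2·0 = 0
b_7 = 3/2·0 + 1·-1 + 3/2·0 + -3·1 + 2·0 = -4
b_8 = 3/2·-4 + 1·0 + 3/2·-1 + -3·0 + 2·1 = -11/2
b_9 = 3/2·-11/2 + 1·-4 + 3/2·0 + -3·-1 + 2·0 = -37/4
b_10 = 3/2·-37/4 + 1·-11/2 + 3/2·-4 + -3·0 + 2·-1 = -219/8
b_11 = 3/2·-219/8 + 1·-37/4 + 3/2·-11/2 + -3·-4 + 2·0 = -745/16

-745/16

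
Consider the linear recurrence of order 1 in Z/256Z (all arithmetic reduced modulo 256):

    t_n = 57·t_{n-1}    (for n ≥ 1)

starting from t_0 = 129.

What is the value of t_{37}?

t_1 = 57·129 = 185
t_2 = 57·185 = 49
t_3 = 57·49 = 233
t_4 = 57·233 = 225
t_5 = 57·225 = 25
t_6 = 57·25 = 145
t_7 = 57·145 = 73
t_8 = 57·73 = 65
t_9 = 57·65 = 121
t_10 = 57·121 = 241
t_11 = 57·241 = 169
t_12 = 57·169 = 161
t_13 = 57·161 = 217
t_14 = 57·217 = 81
t_15 = 57·81 = 9
t_16 = 57·9 = 1
t_17 = 57·1 = 57
t_18 = 57·57 = 177
t_19 = 57·177 = 105
t_20 = 57·105 = 97
t_21 = 57·97 = 153
t_22 = 57·153 = 17
t_23 = 57·17 = 201
t_24 = 57·201 = 193
t_25 = 57·193 = 249
t_26 = 57·249 = 113
t_27 = 57·113 = 41
t_28 = 57·41 = 33
t_29 = 57·33 = 89
t_30 = 57·89 = 209
t_31 = 57·209 = 137
t_32 = 57·137 = 129
t_33 = 57·129 = 185
t_34 = 57·185 = 49
t_35 = 57·49 = 233
t_36 = 57·233 = 225
t_37 = 57·225 = 25

25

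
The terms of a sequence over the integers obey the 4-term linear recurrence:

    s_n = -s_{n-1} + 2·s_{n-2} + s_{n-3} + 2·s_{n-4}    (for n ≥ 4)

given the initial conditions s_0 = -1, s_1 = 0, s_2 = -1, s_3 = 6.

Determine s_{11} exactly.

1272

s_4 = -1·6 + 2·-1 + 1·0 + 2·-1 = -10
s_5 = -1·-10 + 2·6 + 1·-1 + 2·0 = 21
s_6 = -1·21 + 2·-10 + 1·6 + 2·-1 = -37
s_7 = -1·-37 + 2·21 + 1·-10 + 2·6 = 81
s_8 = -1·81 + 2·-37 + 1·21 + 2·-10 = -154
s_9 = -1·-154 + 2·81 + 1·-37 + 2·21 = 321
s_10 = -1·321 + 2·-154 + 1·81 + 2·-37 = -622
s_11 = -1·-622 + 2·321 + 1·-154 + 2·81 = 1272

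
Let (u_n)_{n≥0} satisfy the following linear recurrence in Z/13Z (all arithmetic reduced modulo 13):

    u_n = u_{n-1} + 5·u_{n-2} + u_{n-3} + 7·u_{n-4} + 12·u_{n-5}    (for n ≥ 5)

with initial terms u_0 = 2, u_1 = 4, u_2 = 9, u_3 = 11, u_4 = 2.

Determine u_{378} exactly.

7

u_5 = 1·2 + 5·11 + 1·9 + 7·4 + 12·2 = 1
u_6 = 1·1 + 5·2 + 1·11 + 7·9 + 12·4 = 3
u_7 = 1·3 + 5·1 + 1·2 + 7·11 + 12·9 = 0
u_8 = 1·0 + 5·3 + 1·1 + 7·2 + 12·11 = 6
u_9 = 1·6 + 5·0 + 1·3 + 7·1 + 12·2 = 1
u_10 = 1·1 + 5·6 + 1·0 + 7·3 + 12·1 = 12
Continuing the recurrence:
  u_11 = 7;  u_12 = 6;  u_13 = 2;  u_14 = 5;  u_15 = 6;  u_16 = 3
  u_17 = 7;  u_18 = 9;  u_19 = 6;  u_20 = 8;  u_21 = 2;  u_22 = 0
  u_23 = 12;  u_24 = 12;  u_25 = 0;  u_26 = 5;  u_27 = 10;  u_28 = 3
  u_29 = 7;  u_30 = 2;  u_31 = 1;  u_32 = 3;  u_33 = 4;  u_34 = 1
  u_35 = 3;  u_36 = 6;  u_37 = 8;  u_38 = 5;  u_39 = 6;  u_40 = 0
  u_41 = 7;  u_42 = 1;  u_43 = 8;  u_44 = 1;  u_45 = 0;  u_46 = 0
  u_47 = 4;  u_48 = 3;  u_49 = 9;  u_50 = 2;  u_51 = 0;  u_52 = 10
  u_53 = 7;  u_54 = 10;  u_55 = 1;  u_56 = 11;  u_57 = 0;  u_58 = 2
  u_59 = 10;  u_60 = 5;  u_61 = 7;  u_62 = 4;  u_63 = 8;  u_64 = 8
  u_65 = 5;  u_66 = 9;  u_67 = 3;  u_68 = 10;  u_69 = 9;  u_70 = 3
  u_71 = 5;  u_72 = 5;  u_73 = 8;  u_74 = 11;  u_75 = 10;  u_76 = 12
  u_77 = 7;  u_78 = 3;  u_79 = 5;  u_80 = 10;  u_81 = 10;  u_82 = 1
  u_83 = 2;  u_84 = 4;  u_85 = 10;  u_86 = 3;  u_87 = 5;  u_88 = 4
  u_89 = 7;  u_90 = 4;  u_91 = 10;  u_92 = 8;  u_93 = 3;  u_94 = 9
  u_95 = 7;  u_96 = 10;  u_97 = 2;  u_98 = 2;  u_99 = 10;  u_100 = 7
  u_101 = 11;  u_102 = 3;  u_103 = 3;  u_104 = 3;  u_105 = 0;  u_106 = 2
  u_107 = 10;  u_108 = 12;  u_109 = 9;  u_110 = 2;  u_111 = 10;  u_112 = 12
  u_113 = 11;  u_114 = 8;  u_115 = 0;  u_116 = 8;  u_117 = 3;  u_118 = 10
  u_119 = 12;  u_120 = 4;  u_121 = 9;  u_122 = 4;  u_123 = 10;  u_124 = 3
  u_125 = 12;  u_126 = 4;  u_127 = 3;  u_128 = 7;  u_129 = 3;  u_130 = 5
  u_131 = 5;  u_132 = 1;  u_133 = 6;  u_134 = 9;  u_135 = 5;  u_136 = 6
  u_137 = 3;  u_138 = 4;  u_139 = 12;  u_140 = 7;  u_141 = 8;  u_142 = 2
  u_143 = 12;  u_144 = 2;  u_145 = 9;  u_146 = 11;  u_147 = 10;  u_148 = 11
  u_149 = 3;  u_150 = 6;  u_151 = 0;  u_152 = 9;  u_153 = 12;  u_154 = 5
  u_155 = 3;  u_156 = 12;  u_157 = 3;  u_158 = 11;  u_159 = 2;  u_160 = 11
  u_161 = 2;  u_162 = 3;  u_163 = 1;  u_164 = 2;  u_165 = 0;  u_166 = 4
  u_167 = 10;  u_168 = 4;  u_169 = 4;  u_170 = 10;  u_171 = 9;  u_172 = 3
  u_173 = 4;  u_174 = 3;  u_175 = 1;  u_176 = 6;  u_177 = 0;  u_178 = 9
  u_179 = 6;  u_180 = 1;  u_181 = 8;  u_182 = 4;  u_183 = 0;  u_184 = 3
  u_185 = 10;  u_186 = 6;  u_187 = 3;  u_188 = 12;  u_189 = 9;  u_190 = 0
  u_191 = 7;  u_192 = 6;  u_193 = 1;  u_194 = 3;  u_195 = 11;  u_196 = 10
  u_197 = 4;  u_198 = 7;  u_199 = 7;  u_200 = 1;  u_201 = 9;  u_202 = 1
  u_203 = 11;  u_204 = 12;  u_205 = 0;  u_206 = 4;  u_207 = 1;  u_208 = 3
  u_209 = 0;  u_210 = 5;  u_211 = 11;  u_212 = 4;  u_213 = 9;  u_214 = 10
  u_215 = 1;  u_216 = 12;  u_217 = 8;  u_218 = 0;  u_219 = 10;  u_220 = 10
  u_221 = 0;  u_222 = 0;  u_223 = 2;  u_224 = 10;  u_225 = 10;  u_226 = 10
  u_227 = 6;  u_228 = 4;  u_229 = 0;  u_230 = 8;  u_231 = 5;  u_232 = 2
  u_233 = 5;  u_234 = 11;  u_235 = 0;  u_236 = 4;  u_237 = 9;  u_238 = 10
  u_239 = 9;  u_240 = 5;  u_241 = 2;  u_242 = 6;  u_243 = 9;  u_244 = 2
  u_245 = 10;  u_246 = 4;  u_247 = 9;  u_248 = 5;  u_249 = 5;  u_250 = 5
  u_251 = 3;  u_252 = 7;  u_253 = 5;  u_254 = 8;  u_255 = 4;  u_256 = 4
  u_257 = 8;  u_258 = 5;  u_259 = 4;  u_260 = 9;  u_261 = 8;  u_262 = 6
  u_263 = 0;  u_264 = 6;  u_265 = 7;  u_266 = 6;  u_267 = 2;  u_268 = 3
  u_269 = 10;  u_270 = 10;  u_271 = 6;  u_272 = 7;  u_273 = 10;  u_274 = 7
  u_275 = 5;  u_276 = 2;  u_277 = 6;  u_278 = 8;  u_279 = 3;  u_280 = 6
  u_281 = 4;  u_282 = 9;  u_283 = 9;  u_284 = 6;  u_285 = 4;  u_286 = 11
  u_287 = 0;  u_288 = 1;  u_289 = 8;  u_290 = 8;  u_291 = 12;  u_292 = 2
  u_293 = 8;  u_294 = 0;  u_295 = 1;  u_296 = 11;  u_297 = 5;  u_298 = 1
  u_299 = 5;  u_300 = 0;  u_301 = 11;  u_302 = 5;  u_303 = 3;  u_304 = 8
  u_305 = 1;  u_306 = 3;  u_307 = 6;  u_308 = 10;  u_309 = 3;  u_310 = 1
  u_311 = 0;  u_312 = 7;  u_313 = 6;  u_314 = 6;  u_315 = 3;  u_316 = 10
  u_317 = 1;  u_318 = 12;  u_319 = 3;  u_320 = 1;  u_321 = 12;  u_322 = 12
  u_323 = 4;  u_324 = 2;  u_325 = 0;  u_326 = 8;  u_327 = 0;  u_328 = 11
  u_329 = 4;  u_330 = 11;  u_331 = 8;  u_332 = 1;  u_333 = 4;  u_334 = 12
  u_335 = 0;  u_336 = 11;  u_337 = 11;  u_338 = 3;  u_339 = 5;  u_340 = 4
  u_341 = 7;  u_342 = 3;  u_343 = 9;  u_344 = 2;  u_345 = 4;  u_346 = 11
  u_347 = 2;  u_348 = 1;  u_349 = 9;  u_350 = 11;  u_351 = 8;  u_352 = 12
  u_353 = 8;  u_354 = 1;  u_355 = 7;  u_356 = 5;  u_357 = 7;  u_358 = 12
  u_359 = 9;  u_360 = 0;  u_361 = 10;  u_362 = 5;  u_363 = 2;  u_364 = 2
  u_365 = 9;  u_366 = 7;  u_367 = 11;  u_368 = 2;  u_369 = 8;  u_370 = 4
  u_371 = 12;  u_372 = 4;  u_373 = 5;  u_374 = 5;  u_375 = 10;  u_376 = 4
u_377 = 1·4 + 5·10 + 1·5 + 7·5 + 12·4 = 12
u_378 = 1·12 + 5·4 + 1·10 + 7·5 + 12·5 = 7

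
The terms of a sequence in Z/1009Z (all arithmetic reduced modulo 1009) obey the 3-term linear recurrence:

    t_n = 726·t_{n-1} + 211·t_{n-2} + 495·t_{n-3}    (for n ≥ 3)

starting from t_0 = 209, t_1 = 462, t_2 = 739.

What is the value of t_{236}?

538

t_3 = 726·739 + 211·462 + 495·209 = 881
t_4 = 726·881 + 211·739 + 495·462 = 90
t_5 = 726·90 + 211·881 + 495·739 = 537
t_6 = 726·537 + 211·90 + 495·881 = 414
t_7 = 726·414 + 211·537 + 495·90 = 335
t_8 = 726·335 + 211·414 + 495·537 = 60
Continuing the recurrence:
  t_9 = 331;  t_10 = 56;  t_11 = 955;  t_12 = 242;  t_13 = 308;  t_14 = 735
  t_15 = 989;  t_16 = 415;  t_17 = 0;  t_18 = 981;  t_19 = 450;  t_20 = 939
  t_21 = 0;  t_22 = 126;  t_23 = 322;  t_24 = 36;  t_25 = 53;  t_26 = 637
  t_27 = 82;  t_28 = 212;  t_29 = 191;  t_30 = 999;  t_31 = 757;  t_32 = 293
  t_33 = 219;  t_34 = 222;  t_35 = 275;  t_36 = 738;  t_37 = 430;  t_38 = 641
  t_39 = 189;  t_40 = 995;  t_41 = 923;  t_42 = 922;  t_43 = 554;  t_44 = 235
  t_45 = 261;  t_46 = 729;  t_47 = 404;  t_48 = 179;  t_49 = 923;  t_50 = 756
  t_51 = 798;  t_52 = 84;  t_53 = 200;  t_54 = 966;  t_55 = 94;  t_56 = 767
  t_57 = 441;  t_58 = 826;  t_59 = 834;  t_60 = 164;  t_61 = 635;  t_62 = 344
  t_63 = 769;  t_64 = 779;  t_65 = 83;  t_66 = 891;  t_67 = 624;  t_68 = 26
  t_69 = 311;  t_70 = 337;  t_71 = 273;  t_72 = 479;  t_73 = 69;  t_74 = 751
  t_75 = 789;  t_76 = 608;  t_77 = 902;  t_78 = 228;  t_79 = 960;  t_80 = 938
  t_81 = 525;  t_82 = 872;  t_83 = 384;  t_84 = 207;  t_85 = 33;  t_86 = 420
  t_87 = 658;  t_88 = 470;  t_89 = 829;  t_90 = 581;  t_91 = 986;  t_92 = 649
  t_93 = 193;  t_94 = 305;  t_95 = 206;  t_96 = 692;  t_97 = 623;  t_98 = 34
  t_99 = 231;  t_100 = 963;  t_101 = 896;  t_102 = 403;  t_103 = 778;  t_104 = 634
  t_105 = 583;  t_106 = 745;  t_107 = 1001;  t_108 = 48;  t_109 = 353;  t_110 = 106
  t_111 = 642;  t_112 = 280;  t_113 = 729;  t_114 = 42;  t_115 = 31;  t_116 = 731
  t_117 = 60;  t_118 = 247;  t_119 = 895;  t_120 = 62;  t_121 = 954;  t_122 = 469
  t_123 = 375;  t_124 = 924;  t_125 = 347;  t_126 = 877;  t_127 = 895;  t_128 = 609
  t_129 = 599;  t_130 = 425;  t_131 = 833;  t_132 = 100;  t_133 = 652;  t_134 = 705
  t_135 = 674;  t_136 = 251;  t_137 = 412;  t_138 = 592;  t_139 = 254;  t_140 = 684
  t_141 = 703;  t_142 = 475;  t_143 = 347;  t_144 = 895;  t_145 = 571;  t_146 = 244
  t_147 = 44;  t_148 = 815;  t_149 = 319;  t_150 = 550;  t_151 = 276;  t_152 = 101
  t_153 = 212;  t_154 = 62;  t_155 = 497;  t_156 = 578;  t_157 = 235;  t_158 = 786
  t_159 = 249;  t_160 = 823;  t_161 = 846;  t_162 = 986;  t_163 = 117;  t_164 = 413
  t_165 = 350;  t_166 = 603;  t_167 = 682;  t_168 = 523;  t_169 = 759;  t_170 = 67
  t_171 = 509;  t_172 = 608;  t_173 = 788;  t_174 = 844;  t_175 = 342;  t_176 = 155
  t_177 = 99;  t_178 = 430;  t_179 = 140;  t_180 = 224;  t_181 = 405;  t_182 = 940
  t_183 = 945;  t_184 = 210;  t_185 = 874;  t_186 = 385;  t_187 = 816;  t_188 = 417
  t_189 = 562;  t_190 = 900;  t_191 = 676;  t_192 = 316;  t_193 = 262;  t_194 = 234
  t_195 = 184;  t_196 = 867;  t_197 = 103;  t_198 = 690;  t_199 = 351;  t_200 = 378
  t_201 = 892;  t_202 = 58;  t_203 = 713;  t_204 = 758;  t_205 = 963;  t_206 = 202
  t_207 = 593;  t_208 = 356;  t_209 = 258;  t_210 = 0;  t_211 = 606;  t_212 = 608
  t_213 = 198;  t_214 = 912;  t_215 = 895;  t_216 = 833;  t_217 = 946;  t_218 = 947
  t_219 = 880;  t_220 = 312;  t_221 = 100;  t_222 = 920;  t_223 = 945;  t_224 = 401
  t_225 = 488;  t_226 = 592;  t_227 = 739;  t_228 = 940;  t_229 = 320;  t_230 = 364
  t_231 = 983;  t_232 = 402;  t_233 = 388;  t_234 = 490
t_235 = 726·490 + 211·388 + 495·402 = 928
t_236 = 726·928 + 211·490 + 495·388 = 538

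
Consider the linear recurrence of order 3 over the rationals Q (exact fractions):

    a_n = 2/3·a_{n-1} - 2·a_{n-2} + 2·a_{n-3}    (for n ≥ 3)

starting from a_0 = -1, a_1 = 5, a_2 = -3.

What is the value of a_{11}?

a_3 = 2/3·-3 + -2·5 + 2·-1 = -14
a_4 = 2/3·-14 + -2·-3 + 2·5 = 20/3
a_5 = 2/3·20/3 + -2·-14 + 2·-3 = 238/9
a_6 = 2/3·238/9 + -2·20/3 + 2·-14 = -640/27
a_7 = 2/3·-640/27 + -2·238/9 + 2·20/3 = -4484/81
a_8 = 2/3·-4484/81 + -2·-640/27 + 2·238/9 = 15404/243
a_9 = 2/3·15404/243 + -2·-4484/81 + 2·-640/27 = 76960/729
a_10 = 2/3·76960/729 + -2·15404/243 + 2·-4484/81 = -365488/2187
a_11 = 2/3·-365488/2187 + -2·76960/729 + 2·15404/243 = -1284440/6561

-1284440/6561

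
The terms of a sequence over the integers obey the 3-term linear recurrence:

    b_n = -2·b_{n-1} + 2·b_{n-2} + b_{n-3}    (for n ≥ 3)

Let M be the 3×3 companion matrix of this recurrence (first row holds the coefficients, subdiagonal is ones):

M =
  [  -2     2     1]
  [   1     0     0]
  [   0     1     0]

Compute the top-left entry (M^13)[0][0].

(M^13)[0][0] is the top entry after applying M 13 times to the unit state (1, 0, 0). Equivalently it is h_{15} for the auxiliary sequence (h_n) obeying the same recurrence with h_2 = 1 and h_i = 0 for 0 ≤ i < 2:
h_3 = -2·1 + 2·0 + 1·0 = -2
h_4 = -2·-2 + 2·1 + 1·0 = 6
h_5 = -2·6 + 2·-2 + 1·1 = -15
h_6 = -2·-15 + 2·6 + 1·-2 = 40
h_7 = -2·40 + 2·-15 + 1·6 = -104
h_8 = -2·-104 + 2·40 + 1·-15 = 273
h_9 = -2·273 + 2·-104 + 1·40 = -714
h_10 = -2·-714 + 2·273 + 1·-104 = 1870
h_11 = -2·1870 + 2·-714 + 1·273 = -4895
h_12 = -2·-4895 + 2·1870 + 1·-714 = 12816
h_13 = -2·12816 + 2·-4895 + 1·1870 = -33552
h_14 = -2·-33552 + 2·12816 + 1·-4895 = 87841
h_15 = -2·87841 + 2·-33552 + 1·12816 = -229970

-229970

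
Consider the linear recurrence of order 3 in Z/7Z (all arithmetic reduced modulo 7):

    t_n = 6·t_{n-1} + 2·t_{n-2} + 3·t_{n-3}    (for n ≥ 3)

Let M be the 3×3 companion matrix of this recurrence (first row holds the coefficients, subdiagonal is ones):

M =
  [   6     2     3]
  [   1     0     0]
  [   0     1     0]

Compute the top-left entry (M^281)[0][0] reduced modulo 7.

(M^281)[0][0] is the top entry after applying M 281 times to the unit state (1, 0, 0). Equivalently it is h_{283} for the auxiliary sequence (h_n) obeying the same recurrence with h_2 = 1 and h_i = 0 for 0 ≤ i < 2:
h_3 = 6·1 + 2·0 + 3·0 = 6
h_4 = 6·6 + 2·1 + 3·0 = 3
h_5 = 6·3 + 2·6 + 3·1 = 5
h_6 = 6·5 + 2·3 + 3·6 = 5
h_7 = 6·5 + 2·5 + 3·3 = 0
h_8 = 6·0 + 2·5 + 3·5 = 4
Continuing the recurrence:
  h_9 = 4;  h_10 = 4;  h_11 = 2;  h_12 = 4;  h_13 = 5;  h_14 = 2
  h_15 = 6;  h_16 = 6;  h_17 = 5;  h_18 = 4;  h_19 = 3;  h_20 = 6
  h_21 = 5;  h_22 = 2;  h_23 = 5;  h_24 = 0;  h_25 = 2;  h_26 = 6
  h_27 = 5;  h_28 = 6;  h_29 = 1;  h_30 = 5;  h_31 = 1;  h_32 = 5
  h_33 = 5;  h_34 = 1;  h_35 = 3;  h_36 = 0;  h_37 = 2;  h_38 = 0
  h_39 = 4;  h_40 = 2;  h_41 = 6;  h_42 = 3;  h_43 = 1;  h_44 = 2
  h_45 = 2;  h_46 = 5;  h_47 = 5;  h_48 = 4;  h_49 = 0;  h_50 = 2
  h_51 = 3;  h_52 = 1;  h_53 = 4;  h_54 = 0;  h_55 = 4;  h_56 = 1
  h_57 = 0;  h_58 = 0;  h_59 = 3;  h_60 = 4;  h_61 = 2;  h_62 = 1
  h_63 = 1;  h_64 = 0;  h_65 = 5;  h_66 = 5;  h_67 = 5;  h_68 = 6
  h_69 = 5;  h_70 = 1;  h_71 = 6;  h_72 = 4;  h_73 = 4;  h_74 = 1
  h_75 = 5;  h_76 = 2;  h_77 = 4;  h_78 = 1;  h_79 = 6;  h_80 = 1
  h_81 = 0;  h_82 = 6;  h_83 = 4;  h_84 = 1;  h_85 = 4;  h_86 = 3
  h_87 = 1;  h_88 = 3;  h_89 = 1;  h_90 = 1;  h_91 = 3;  h_92 = 2
  h_93 = 0;  h_94 = 6;  h_95 = 0;  h_96 = 5;  h_97 = 6;  h_98 = 4
  h_99 = 2;  h_100 = 3;  h_101 = 6;  h_102 = 6;  h_103 = 1;  h_104 = 1
  h_105 = 5;  h_106 = 0;  h_107 = 6;  h_108 = 2;  h_109 = 3;  h_110 = 5
  h_111 = 0;  h_112 = 5;  h_113 = 3;  h_114 = 0;  h_115 = 0;  h_116 = 2
  h_117 = 5;  h_118 = 6;  h_119 = 3;  h_120 = 3;  h_121 = 0;  h_122 = 1
  h_123 = 1;  h_124 = 1;  h_125 = 4;  h_126 = 1;  h_127 = 3;  h_128 = 4
  h_129 = 5;  h_130 = 5;  h_131 = 3;  h_132 = 1;  h_133 = 6;  h_134 = 5
  h_135 = 3;  h_136 = 4;  h_137 = 3;  h_138 = 0;  h_139 = 4;  h_140 = 5
  h_141 = 3;  h_142 = 5;  h_143 = 2;  h_144 = 3;  h_145 = 2;  h_146 = 3
  h_147 = 3;  h_148 = 2;  h_149 = 6;  h_150 = 0;  h_151 = 4;  h_152 = 0
  h_153 = 1;  h_154 = 4;  h_155 = 5;  h_156 = 6;  h_157 = 2;  h_158 = 4
  h_159 = 4;  h_160 = 3;  h_161 = 3;  h_162 = 1;  h_163 = 0;  h_164 = 4
  h_165 = 6;  h_166 = 2;  h_167 = 1;  h_168 = 0;  h_169 = 1;  h_170 = 2
  h_171 = 0;  h_172 = 0;  h_173 = 6;  h_174 = 1;  h_175 = 4;  h_176 = 2
  h_177 = 2;  h_178 = 0;  h_179 = 3;  h_180 = 3;  h_181 = 3;  h_182 = 5
  h_183 = 3;  h_184 = 2;  h_185 = 5;  h_186 = 1;  h_187 = 1;  h_188 = 2
  h_189 = 3;  h_190 = 4;  h_191 = 1;  h_192 = 2;  h_193 = 5;  h_194 = 2
  h_195 = 0;  h_196 = 5;  h_197 = 1;  h_198 = 2;  h_199 = 1;  h_200 = 6
  h_201 = 2;  h_202 = 6;  h_203 = 2;  h_204 = 2;  h_205 = 6;  h_206 = 4
  h_207 = 0;  h_208 = 5;  h_209 = 0;  h_210 = 3;  h_211 = 5;  h_212 = 1
  h_213 = 4;  h_214 = 6;  h_215 = 5;  h_216 = 5;  h_217 = 2;  h_218 = 2
  h_219 = 3;  h_220 = 0;  h_221 = 5;  h_222 = 4;  h_223 = 6;  h_224 = 3
  h_225 = 0;  h_226 = 3;  h_227 = 6;  h_228 = 0;  h_229 = 0;  h_230 = 4
  h_231 = 3;  h_232 = 5;  h_233 = 6;  h_234 = 6;  h_235 = 0;  h_236 = 2
  h_237 = 2;  h_238 = 2;  h_239 = 1;  h_240 = 2;  h_241 = 6;  h_242 = 1
  h_243 = 3;  h_244 = 3;  h_245 = 6;  h_246 = 2;  h_247 = 5;  h_248 = 3
  h_249 = 6;  h_250 = 1;  h_251 = 6;  h_252 = 0;  h_253 = 1;  h_254 = 3
  h_255 = 6;  h_256 = 3;  h_257 = 4;  h_258 = 6;  h_259 = 4;  h_260 = 6
  h_261 = 6;  h_262 = 4;  h_263 = 5;  h_264 = 0;  h_265 = 1;  h_266 = 0
  h_267 = 2;  h_268 = 1;  h_269 = 3;  h_270 = 5;  h_271 = 4;  h_272 = 1
  h_273 = 1;  h_274 = 6;  h_275 = 6;  h_276 = 2;  h_277 = 0;  h_278 = 1
  h_279 = 5;  h_280 = 4;  h_281 = 2
h_282 = 6·2 + 2·4 + 3·5 = 0
h_283 = 6·0 + 2·2 + 3·4 = 2

2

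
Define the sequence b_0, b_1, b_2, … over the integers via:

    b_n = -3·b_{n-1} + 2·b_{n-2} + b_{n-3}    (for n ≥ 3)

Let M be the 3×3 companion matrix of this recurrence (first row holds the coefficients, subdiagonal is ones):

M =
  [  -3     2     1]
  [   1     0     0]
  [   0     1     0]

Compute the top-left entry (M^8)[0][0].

19741

(M^8)[0][0] is the top entry after applying M 8 times to the unit state (1, 0, 0). Equivalently it is h_{10} for the auxiliary sequence (h_n) obeying the same recurrence with h_2 = 1 and h_i = 0 for 0 ≤ i < 2:
h_3 = -3·1 + 2·0 + 1·0 = -3
h_4 = -3·-3 + 2·1 + 1·0 = 11
h_5 = -3·11 + 2·-3 + 1·1 = -38
h_6 = -3·-38 + 2·11 + 1·-3 = 133
h_7 = -3·133 + 2·-38 + 1·11 = -464
h_8 = -3·-464 + 2·133 + 1·-38 = 1620
h_9 = -3·1620 + 2·-464 + 1·133 = -5655
h_10 = -3·-5655 + 2·1620 + 1·-464 = 19741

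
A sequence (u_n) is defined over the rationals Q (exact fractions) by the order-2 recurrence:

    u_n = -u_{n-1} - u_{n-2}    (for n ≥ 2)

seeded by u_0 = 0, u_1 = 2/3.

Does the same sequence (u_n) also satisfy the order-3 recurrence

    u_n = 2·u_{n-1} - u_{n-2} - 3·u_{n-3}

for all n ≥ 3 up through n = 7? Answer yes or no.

no

Terms u_0..u_7: 0, 2/3, -2/3, 0, 2/3, -2/3, 0, 2/3
n=3: candidate gives -2, actual u_3 = 0 ✗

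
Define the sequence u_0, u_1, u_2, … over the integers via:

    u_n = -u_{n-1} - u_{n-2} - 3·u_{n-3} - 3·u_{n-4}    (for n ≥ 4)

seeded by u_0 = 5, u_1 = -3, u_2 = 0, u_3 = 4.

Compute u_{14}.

u_4 = -1·4 + -1·0 + -3·-3 + -3·5 = -10
u_5 = -1·-10 + -1·4 + -3·0 + -3·-3 = 15
u_6 = -1·15 + -1·-10 + -3·4 + -3·0 = -17
u_7 = -1·-17 + -1·15 + -3·-10 + -3·4 = 20
u_8 = -1·20 + -1·-17 + -3·15 + -3·-10 = -18
u_9 = -1·-18 + -1·20 + -3·-17 + -3·15 = 4
u_10 = -1·4 + -1·-18 + -3·20 + -3·-17 = 5
u_11 = -1·5 + -1·4 + -3·-18 + -3·20 = -15
u_12 = -1·-15 + -1·5 + -3·4 + -3·-18 = 52
u_13 = -1·52 + -1·-15 + -3·5 + -3·4 = -64
u_14 = -1·-64 + -1·52 + -3·-15 + -3·5 = 42

42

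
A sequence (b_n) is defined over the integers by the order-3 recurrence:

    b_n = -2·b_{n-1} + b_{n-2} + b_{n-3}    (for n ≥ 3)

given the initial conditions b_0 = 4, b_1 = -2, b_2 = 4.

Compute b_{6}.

68

b_3 = -2·4 + 1·-2 + 1·4 = -6
b_4 = -2·-6 + 1·4 + 1·-2 = 14
b_5 = -2·14 + 1·-6 + 1·4 = -30
b_6 = -2·-30 + 1·14 + 1·-6 = 68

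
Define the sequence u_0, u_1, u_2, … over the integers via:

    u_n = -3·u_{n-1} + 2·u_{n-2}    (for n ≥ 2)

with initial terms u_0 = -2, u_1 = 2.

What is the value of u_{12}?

-3155258

u_2 = -3·2 + 2·-2 = -10
u_3 = -3·-10 + 2·2 = 34
u_4 = -3·34 + 2·-10 = -122
u_5 = -3·-122 + 2·34 = 434
u_6 = -3·434 + 2·-122 = -1546
u_7 = -3·-1546 + 2·434 = 5506
u_8 = -3·5506 + 2·-1546 = -19610
u_9 = -3·-19610 + 2·5506 = 69842
u_10 = -3·69842 + 2·-19610 = -248746
u_11 = -3·-248746 + 2·69842 = 885922
u_12 = -3·885922 + 2·-248746 = -3155258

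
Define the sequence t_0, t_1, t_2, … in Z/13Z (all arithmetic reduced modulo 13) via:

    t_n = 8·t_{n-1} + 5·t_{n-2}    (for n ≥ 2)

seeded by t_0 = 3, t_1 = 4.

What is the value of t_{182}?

t_2 = 8·4 + 5·3 = 8
t_3 = 8·8 + 5·4 = 6
t_4 = 8·6 + 5·8 = 10
t_5 = 8·10 + 5·6 = 6
t_6 = 8·6 + 5·10 = 7
t_7 = 8·7 + 5·6 = 8
t_8 = 8·8 + 5·7 = 8
t_9 = 8·8 + 5·8 = 0
t_10 = 8·0 + 5·8 = 1
t_11 = 8·1 + 5·0 = 8
t_12 = 8·8 + 5·1 = 4
t_13 = 8·4 + 5·8 = 7
t_14 = 8·7 + 5·4 = 11
t_15 = 8·11 + 5·7 = 6
t_16 = 8·6 + 5·11 = 12
t_17 = 8·12 + 5·6 = 9
t_18 = 8·9 + 5·12 = 2
t_19 = 8·2 + 5·9 = 9
t_20 = 8·9 + 5·2 = 4
t_21 = 8·4 + 5·9 = 12
t_22 = 8·12 + 5·4 = 12
t_23 = 8·12 + 5·12 = 0
t_24 = 8·0 + 5·12 = 8
t_25 = 8·8 + 5·0 = 12
t_26 = 8·12 + 5·8 = 6
t_27 = 8·6 + 5·12 = 4
t_28 = 8·4 + 5·6 = 10
t_29 = 8·10 + 5·4 = 9
t_30 = 8·9 + 5·10 = 5
t_31 = 8·5 + 5·9 = 7
t_32 = 8·7 + 5·5 = 3
t_33 = 8·3 + 5·7 = 7
t_34 = 8·7 + 5·3 = 6
t_35 = 8·6 + 5·7 = 5
t_36 = 8·5 + 5·6 = 5
t_37 = 8·5 + 5·5 = 0
t_38 = 8·0 + 5·5 = 12
t_39 = 8·12 + 5·0 = 5
t_40 = 8·5 + 5·12 = 9
t_41 = 8·9 + 5·5 = 6
t_42 = 8·6 + 5·9 = 2
t_43 = 8·2 + 5·6 = 7
t_44 = 8·7 + 5·2 = 1
t_45 = 8·1 + 5·7 = 4
t_46 = 8·4 + 5·1 = 11
t_47 = 8·11 + 5·4 = 4
t_48 = 8·4 + 5·11 = 9
t_49 = 8·9 + 5·4 = 1
t_50 = 8·1 + 5·9 = 1
t_51 = 8·1 + 5·1 = 0
t_52 = 8·0 + 5·1 = 5
t_53 = 8·5 + 5·0 = 1
t_54 = 8·1 + 5·5 = 7
t_55 = 8·7 + 5·1 = 9
t_56 = 8·9 + 5·7 = 3
t_57 = 8·3 + 5·9 = 4
(t_56, t_57) = (3, 4) = (t_0, t_1), so the sequence has period 56.
182 ≡ 14 (mod 56), hence t_182 = t_14 = 11.

11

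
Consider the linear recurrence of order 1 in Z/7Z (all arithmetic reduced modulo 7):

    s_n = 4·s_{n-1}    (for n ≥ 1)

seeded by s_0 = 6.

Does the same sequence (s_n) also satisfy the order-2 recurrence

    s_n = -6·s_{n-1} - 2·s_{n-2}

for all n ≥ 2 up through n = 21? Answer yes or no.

Terms s_0..s_21: 6, 3, 5, 6, 3, 5, 6, 3, 5, 6, 3, 5, 6, 3, 5, 6, 3, 5, 6, 3, 5, 6
n=2: candidate gives 5, actual s_2 = 5 ✓
n=3: candidate gives 6, actual s_3 = 6 ✓
n=4: candidate gives 3, actual s_4 = 3 ✓
n=5: candidate gives 5, actual s_5 = 5 ✓
n=6: candidate gives 6, actual s_6 = 6 ✓
n=7: candidate gives 3, actual s_7 = 3 ✓
n=8: candidate gives 5, actual s_8 = 5 ✓
n=9: candidate gives 6, actual s_9 = 6 ✓
n=10: candidate gives 3, actual s_10 = 3 ✓
n=11: candidate gives 5, actual s_11 = 5 ✓
n=12: candidate gives 6, actual s_12 = 6 ✓
n=13: candidate gives 3, actual s_13 = 3 ✓
n=14: candidate gives 5, actual s_14 = 5 ✓
n=15: candidate gives 6, actual s_15 = 6 ✓
n=16: candidate gives 3, actual s_16 = 3 ✓
n=17: candidate gives 5, actual s_17 = 5 ✓
n=18: candidate gives 6, actual s_18 = 6 ✓
n=19: candidate gives 3, actual s_19 = 3 ✓
n=20: candidate gives 5, actual s_20 = 5 ✓
n=21: candidate gives 6, actual s_21 = 6 ✓

yes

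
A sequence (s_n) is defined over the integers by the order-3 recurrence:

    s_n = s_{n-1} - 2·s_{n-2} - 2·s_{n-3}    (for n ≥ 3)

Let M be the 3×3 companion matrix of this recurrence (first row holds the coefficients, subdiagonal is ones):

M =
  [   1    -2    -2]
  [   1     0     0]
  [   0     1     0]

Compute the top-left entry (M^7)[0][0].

(M^7)[0][0] is the top entry after applying M 7 times to the unit state (1, 0, 0). Equivalently it is h_{9} for the auxiliary sequence (h_n) obeying the same recurrence with h_2 = 1 and h_i = 0 for 0 ≤ i < 2:
h_3 = 1·1 + -2·0 + -2·0 = 1
h_4 = 1·1 + -2·1 + -2·0 = -1
h_5 = 1·-1 + -2·1 + -2·1 = -5
h_6 = 1·-5 + -2·-1 + -2·1 = -5
h_7 = 1·-5 + -2·-5 + -2·-1 = 7
h_8 = 1·7 + -2·-5 + -2·-5 = 27
h_9 = 1·27 + -2·7 + -2·-5 = 23

23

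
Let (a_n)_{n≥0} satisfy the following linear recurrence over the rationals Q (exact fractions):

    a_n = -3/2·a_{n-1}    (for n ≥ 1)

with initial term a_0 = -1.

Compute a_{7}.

a_1 = -3/2·-1 = 3/2
a_2 = -3/2·3/2 = -9/4
a_3 = -3/2·-9/4 = 27/8
a_4 = -3/2·27/8 = -81/16
a_5 = -3/2·-81/16 = 243/32
a_6 = -3/2·243/32 = -729/64
a_7 = -3/2·-729/64 = 2187/128

2187/128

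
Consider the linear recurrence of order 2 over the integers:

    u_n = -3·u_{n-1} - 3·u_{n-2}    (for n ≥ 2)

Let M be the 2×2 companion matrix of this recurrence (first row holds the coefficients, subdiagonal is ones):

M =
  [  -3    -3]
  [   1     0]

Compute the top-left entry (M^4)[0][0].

9

(M^4)[0][0] is the top entry after applying M 4 times to the unit state (1, 0). Equivalently it is h_{5} for the auxiliary sequence (h_n) obeying the same recurrence with h_1 = 1 and h_i = 0 for 0 ≤ i < 1:
h_2 = -3·1 + -3·0 = -3
h_3 = -3·-3 + -3·1 = 6
h_4 = -3·6 + -3·-3 = -9
h_5 = -3·-9 + -3·6 = 9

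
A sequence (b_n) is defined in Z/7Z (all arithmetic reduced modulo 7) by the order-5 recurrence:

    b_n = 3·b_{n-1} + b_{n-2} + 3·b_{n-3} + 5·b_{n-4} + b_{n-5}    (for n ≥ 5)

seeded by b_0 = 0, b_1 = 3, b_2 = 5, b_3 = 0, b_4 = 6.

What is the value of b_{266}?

b_5 = 3·6 + 1·0 + 3·5 + 5·3 + 1·0 = 6
b_6 = 3·6 + 1·6 + 3·0 + 5·5 + 1·3 = 3
b_7 = 3·3 + 1·6 + 3·6 + 5·0 + 1·5 = 3
b_8 = 3·3 + 1·3 + 3·6 + 5·6 + 1·0 = 4
b_9 = 3·4 + 1·3 + 3·3 + 5·6 + 1·6 = 4
b_10 = 3·4 + 1·4 + 3·3 + 5·3 + 1·6 = 4
b_11 = 3·4 + 1·4 + 3·4 + 5·3 + 1·3 = 4
b_12 = 3·4 + 1·4 + 3·4 + 5·4 + 1·3 = 2
b_13 = 3·2 + 1·4 + 3·4 + 5·4 + 1·4 = 4
b_14 = 3·4 + 1·2 + 3·4 + 5·4 + 1·4 = 1
b_15 = 3·1 + 1·4 + 3·2 + 5·4 + 1·4 = 2
b_16 = 3·2 + 1·1 + 3·4 + 5·2 + 1·4 = 5
b_17 = 3·5 + 1·2 + 3·1 + 5·4 + 1·2 = 0
b_18 = 3·0 + 1·5 + 3·2 + 5·1 + 1·4 = 6
b_19 = 3·6 + 1·0 + 3·5 + 5·2 + 1·1 = 2
b_20 = 3·2 + 1·6 + 3·0 + 5·5 + 1·2 = 4
b_21 = 3·4 + 1·2 + 3·6 + 5·0 + 1·5 = 2
b_22 = 3·2 + 1·4 + 3·2 + 5·6 + 1·0 = 4
b_23 = 3·4 + 1·2 + 3·4 + 5·2 + 1·6 = 0
b_24 = 3·0 + 1·4 + 3·2 + 5·4 + 1·2 = 4
b_25 = 3·4 + 1·0 + 3·4 + 5·2 + 1·4 = 3
b_26 = 3·3 + 1·4 + 3·0 + 5·4 + 1·2 = 0
b_27 = 3·0 + 1·3 + 3·4 + 5·0 + 1·4 = 5
b_28 = 3·5 + 1·0 + 3·3 + 5·4 + 1·0 = 2
b_29 = 3·2 + 1·5 + 3·0 + 5·3 + 1·4 = 2
b_30 = 3·2 + 1·2 + 3·5 + 5·0 + 1·3 = 5
b_31 = 3·5 + 1·2 + 3·2 + 5·5 + 1·0 = 6
b_32 = 3·6 + 1·5 + 3·2 + 5·2 + 1·5 = 2
b_33 = 3·2 + 1·6 + 3·5 + 5·2 + 1·2 = 4
b_34 = 3·4 + 1·2 + 3·6 + 5·5 + 1·2 = 3
b_35 = 3·3 + 1·4 + 3·2 + 5·6 + 1·5 = 5
b_36 = 3·5 + 1·3 + 3·4 + 5·2 + 1·6 = 4
b_37 = 3·4 + 1·5 + 3·3 + 5·4 + 1·2 = 6
b_38 = 3·6 + 1·4 + 3·5 + 5·3 + 1·4 = 0
b_39 = 3·0 + 1·6 + 3·4 + 5·5 + 1·3 = 4
b_40 = 3·4 + 1·0 + 3·6 + 5·4 + 1·5 = 6
b_41 = 3·6 + 1·4 + 3·0 + 5·6 + 1·4 = 0
b_42 = 3·0 + 1·6 + 3·4 + 5·0 + 1·6 = 3
b_43 = 3·3 + 1·0 + 3·6 + 5·4 + 1·0 = 5
b_44 = 3·5 + 1·3 + 3·0 + 5·6 + 1·4 = 3
b_45 = 3·3 + 1·5 + 3·3 + 5·0 + 1·6 = 1
b_46 = 3·1 + 1·3 + 3·5 + 5·3 + 1·0 = 1
b_47 = 3·1 + 1·1 + 3·3 + 5·5 + 1·3 = 6
b_48 = 3·6 + 1·1 + 3·1 + 5·3 + 1·5 = 0
b_49 = 3·0 + 1·6 + 3·1 + 5·1 + 1·3 = 3
b_50 = 3·3 + 1·0 + 3·6 + 5·1 + 1·1 = 5
b_51 = 3·5 + 1·3 + 3·0 + 5·6 + 1·1 = 0
b_52 = 3·0 + 1·5 + 3·3 + 5·0 + 1·6 = 6
(b_48, b_49, b_50, b_51, b_52) = (0, 3, 5, 0, 6) = (b_0, b_1, b_2, b_3, b_4), so the sequence has period 48.
266 ≡ 26 (mod 48), hence b_266 = b_26 = 0.

0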